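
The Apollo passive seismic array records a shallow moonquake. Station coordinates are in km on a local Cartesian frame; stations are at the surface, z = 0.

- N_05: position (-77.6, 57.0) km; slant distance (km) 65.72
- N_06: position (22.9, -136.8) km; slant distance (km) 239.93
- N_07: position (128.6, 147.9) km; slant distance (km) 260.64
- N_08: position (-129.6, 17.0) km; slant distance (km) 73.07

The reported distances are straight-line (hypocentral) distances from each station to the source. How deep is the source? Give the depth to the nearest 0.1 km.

depth ≈ 58.2 km

Each station gives a sphere (x−x_i)² + (y−y_i)² + z² = d_i² (stations at z=0).
Subtracting the N_05 sphere from N_06 and N_07: z² cancels, leaving linear equations in x and y:
201.0 x − 387.6 y = -43279.40
412.4 x + 181.8 y = -34472.48
Solving: x ≈ -108.101, y ≈ 55.601 km (keep extra digits for the depth step; rounded: -108.1, 55.6).
Then from the N_05 sphere: z² = 65.72² − (x + 77.6)² − (y − 57.0)² with x = -108.101, y = 55.601, so z ≈ 58.197 ≈ 58.2 km.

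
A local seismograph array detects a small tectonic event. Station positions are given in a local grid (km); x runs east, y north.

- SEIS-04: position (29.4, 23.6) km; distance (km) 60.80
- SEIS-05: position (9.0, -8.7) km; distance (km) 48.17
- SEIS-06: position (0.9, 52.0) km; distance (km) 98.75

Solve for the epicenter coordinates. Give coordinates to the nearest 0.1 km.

Circle about each station: (x − 29.4)² + (y − 23.6)² = 60.80²; (x − 9.0)² + (y + 8.7)² = 48.17²; (x − 0.9)² + (y − 52.0)² = 98.75².
Subtracting pairs of circle equations eliminates x²+y² and gives linear equations (the radical axes):
-40.8 x − 64.6 y = 111.66
-57.0 x + 56.8 y = -4771.43
Solving the 2×2 system: x ≈ 50.3, y ≈ -33.5 km.
Check against SEIS-04 (with the unrounded x, y): √((x − 29.4)²+(y − 23.6)²) = 60.82 ≈ 60.80 km. ✓

(50.3, -33.5)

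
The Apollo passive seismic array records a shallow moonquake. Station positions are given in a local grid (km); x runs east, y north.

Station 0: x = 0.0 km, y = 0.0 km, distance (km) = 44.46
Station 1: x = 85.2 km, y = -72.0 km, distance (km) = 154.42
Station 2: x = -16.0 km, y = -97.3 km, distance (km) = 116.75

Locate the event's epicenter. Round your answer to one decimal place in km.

x ≈ -41.2 km, y ≈ 16.7 km

Circle about each station: x² + y² = 44.46²; (x − 85.2)² + (y + 72.0)² = 154.42²; (x + 16.0)² + (y + 97.3)² = 116.75².
Subtracting the Station 0 equation from the Station 1 and Station 2 equations removes the quadratic terms:
170.4 x − 144.0 y = -9425.80
-32.0 x − 194.6 y = -1930.58
Solving the 2×2 system: x ≈ -41.2, y ≈ 16.7 km.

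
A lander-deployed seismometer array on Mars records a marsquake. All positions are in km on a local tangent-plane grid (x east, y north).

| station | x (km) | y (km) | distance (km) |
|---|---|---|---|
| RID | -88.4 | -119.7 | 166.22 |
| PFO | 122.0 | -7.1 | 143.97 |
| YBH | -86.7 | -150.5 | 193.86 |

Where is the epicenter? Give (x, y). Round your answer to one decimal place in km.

-17.0 km east, 30.4 km north

Circle about each station: (x + 88.4)² + (y + 119.7)² = 166.22²; (x − 122.0)² + (y + 7.1)² = 143.97²; (x + 86.7)² + (y + 150.5)² = 193.86².
Subtracting the RID equation from the PFO and YBH equations removes the quadratic terms:
420.8 x + 225.2 y = -306.51
3.4 x − 61.6 y = -1928.12
Solving the 2×2 system: x ≈ -17.0, y ≈ 30.4 km.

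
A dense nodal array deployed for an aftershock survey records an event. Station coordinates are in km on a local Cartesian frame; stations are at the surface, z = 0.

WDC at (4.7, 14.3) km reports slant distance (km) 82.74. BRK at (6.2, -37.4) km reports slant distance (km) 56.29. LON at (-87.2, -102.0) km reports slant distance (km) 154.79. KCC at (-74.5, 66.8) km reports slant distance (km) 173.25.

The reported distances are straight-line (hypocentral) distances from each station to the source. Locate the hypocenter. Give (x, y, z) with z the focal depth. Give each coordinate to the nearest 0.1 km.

Each station gives a sphere (x−x_i)² + (y−y_i)² + z² = d_i² (stations at z=0).
Subtracting the WDC sphere from BRK and LON: z² cancels, leaving linear equations in x and y:
3.0 x − 103.4 y = 4887.96
-183.8 x − 232.6 y = 667.22
Solving: x ≈ 54.203, y ≈ -45.700 km (keep extra digits for the depth step; rounded: 54.2, -45.7).
Then from the WDC sphere: z² = 82.74² − (x − 4.7)² − (y − 14.3)² with x = 54.203, y = -45.700, so z ≈ 28.202 ≈ 28.2 km.

x ≈ 54.2 km, y ≈ -45.7 km, depth ≈ 28.2 km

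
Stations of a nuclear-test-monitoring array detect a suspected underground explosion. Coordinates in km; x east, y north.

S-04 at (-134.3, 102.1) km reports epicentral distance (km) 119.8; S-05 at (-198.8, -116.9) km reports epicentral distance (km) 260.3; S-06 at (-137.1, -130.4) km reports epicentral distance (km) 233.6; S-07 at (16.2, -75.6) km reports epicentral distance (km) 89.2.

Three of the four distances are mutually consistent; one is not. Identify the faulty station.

Solve using three stations at a time. Using S-04, S-05, S-06 (subtract circle equations pairwise → linear system) gives (x, y) ≈ (-18.5, 70.9).
Distances from that point to each station vs reported:
  S-04: calculated 119.9 vs reported 119.8 → residual 0.1 km
  S-05: calculated 260.4 vs reported 260.3 → residual 0.1 km
  S-06: calculated 233.7 vs reported 233.6 → residual 0.1 km
  S-07: calculated 150.6 vs reported 89.2 → residual 61.4 km
S-04, S-05, S-06 are mutually consistent (residuals ≈ 0); S-07 is off by 61.4 km.

S-07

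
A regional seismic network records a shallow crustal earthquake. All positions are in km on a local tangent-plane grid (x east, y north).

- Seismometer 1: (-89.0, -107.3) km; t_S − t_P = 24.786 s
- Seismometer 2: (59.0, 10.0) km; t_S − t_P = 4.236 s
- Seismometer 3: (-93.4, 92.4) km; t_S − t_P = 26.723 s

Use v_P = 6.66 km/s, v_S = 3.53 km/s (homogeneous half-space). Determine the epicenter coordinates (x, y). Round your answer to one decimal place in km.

Distance from S−P lag: d = Δt · v_P v_S / (v_P − v_S) = Δt · (6.66·3.53)/(6.66−3.53) ≈ 7.5111·Δt.
So d_Seismometer 1 = 186.17, d_Seismometer 2 = 31.82, d_Seismometer 3 = 200.72 km.
Circle about each station: (x + 89.0)² + (y + 107.3)² = 186.17²; (x − 59.0)² + (y − 10.0)² = 31.82²; (x + 93.4)² + (y − 92.4)² = 200.72².
Subtracting pairs of circle equations eliminates x²+y² and gives linear equations (the radical axes):
296.0 x + 234.6 y = 17793.47
-8.8 x + 399.4 y = -7802.22
Solving the 2×2 system: x ≈ 74.3, y ≈ -17.9 km.

x ≈ 74.3 km, y ≈ -17.9 km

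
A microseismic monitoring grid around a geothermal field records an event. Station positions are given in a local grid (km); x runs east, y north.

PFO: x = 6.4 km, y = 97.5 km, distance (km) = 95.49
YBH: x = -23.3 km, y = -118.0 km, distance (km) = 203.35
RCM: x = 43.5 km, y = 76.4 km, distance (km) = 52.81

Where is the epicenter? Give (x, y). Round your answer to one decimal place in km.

89.8 km east, 51.0 km north

Circle about each station: (x − 6.4)² + (y − 97.5)² = 95.49²; (x + 23.3)² + (y + 118.0)² = 203.35²; (x − 43.5)² + (y − 76.4)² = 52.81².
Subtracting the PFO equation from the YBH and RCM equations removes the quadratic terms:
-59.4 x − 431.0 y = -27313.20
74.2 x − 42.2 y = 4511.44
Solving the 2×2 system: x ≈ 89.8, y ≈ 51.0 km.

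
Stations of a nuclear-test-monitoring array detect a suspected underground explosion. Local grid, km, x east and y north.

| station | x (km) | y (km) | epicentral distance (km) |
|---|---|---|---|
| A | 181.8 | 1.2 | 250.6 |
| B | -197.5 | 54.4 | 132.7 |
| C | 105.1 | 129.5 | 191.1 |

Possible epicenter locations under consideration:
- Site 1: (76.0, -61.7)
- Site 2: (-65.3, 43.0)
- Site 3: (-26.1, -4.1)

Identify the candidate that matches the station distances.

For each candidate, compare |candidate − station| to the reported distance:
Site 1: residuals A 127.5, B 164.4, C 2.3 → max 164.4 km
Site 2: residuals A 0.0, B 0.0, C 0.0 → max 0.0 km
Site 3: residuals A 42.6, B 48.4, C 3.9 → max 48.4 km
Only Site 2 has all residuals ≈ 0.

Site 2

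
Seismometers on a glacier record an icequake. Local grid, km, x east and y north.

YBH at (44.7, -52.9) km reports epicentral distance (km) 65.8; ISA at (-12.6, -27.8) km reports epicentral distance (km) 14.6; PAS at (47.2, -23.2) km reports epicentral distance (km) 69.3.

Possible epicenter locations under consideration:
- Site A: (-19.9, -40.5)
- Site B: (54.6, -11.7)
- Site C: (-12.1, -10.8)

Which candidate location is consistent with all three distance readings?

For each candidate, compare |candidate − station| to the reported distance:
Site A: residuals YBH 0.0, ISA 0.0, PAS 0.0 → max 0.0 km
Site B: residuals YBH 23.4, ISA 54.5, PAS 55.6 → max 55.6 km
Site C: residuals YBH 4.9, ISA 2.4, PAS 8.7 → max 8.7 km
Only Site A has all residuals ≈ 0.

Site A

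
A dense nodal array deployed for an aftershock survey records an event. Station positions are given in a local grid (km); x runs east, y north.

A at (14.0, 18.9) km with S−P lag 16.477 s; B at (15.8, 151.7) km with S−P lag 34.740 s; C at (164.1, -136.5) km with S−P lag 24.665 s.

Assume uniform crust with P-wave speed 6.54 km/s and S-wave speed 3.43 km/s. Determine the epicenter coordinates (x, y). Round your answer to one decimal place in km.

Distance from S−P lag: d = Δt · v_P v_S / (v_P − v_S) = Δt · (6.54·3.43)/(6.54−3.43) ≈ 7.2129·Δt.
So d_A = 118.85, d_B = 250.58, d_C = 177.91 km.
Circle about each station: (x − 14.0)² + (y − 18.9)² = 118.85²; (x − 15.8)² + (y − 151.7)² = 250.58²; (x − 164.1)² + (y + 136.5)² = 177.91².
Subtracting pairs of circle equations eliminates x²+y² and gives linear equations (the radical axes):
3.6 x + 265.6 y = -25955.69
300.2 x − 310.8 y = 27481.20
Solving the 2×2 system: x ≈ -9.5, y ≈ -97.6 km.

(-9.5, -97.6)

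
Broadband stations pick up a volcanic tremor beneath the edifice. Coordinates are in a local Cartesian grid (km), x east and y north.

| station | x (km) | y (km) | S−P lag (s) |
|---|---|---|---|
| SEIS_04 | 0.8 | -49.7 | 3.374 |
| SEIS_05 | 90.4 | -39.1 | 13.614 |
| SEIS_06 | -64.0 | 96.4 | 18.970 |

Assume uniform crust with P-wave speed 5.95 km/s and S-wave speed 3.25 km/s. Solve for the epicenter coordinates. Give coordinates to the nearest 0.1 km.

Distance from S−P lag: d = Δt · v_P v_S / (v_P − v_S) = Δt · (5.95·3.25)/(5.95−3.25) ≈ 7.1620·Δt.
So d_SEIS_04 = 24.16, d_SEIS_05 = 97.50, d_SEIS_06 = 135.86 km.
Circle about each station: (x − 0.8)² + (y + 49.7)² = 24.16²; (x − 90.4)² + (y + 39.1)² = 97.50²; (x + 64.0)² + (y − 96.4)² = 135.86².
Subtracting pairs of circle equations eliminates x²+y² and gives linear equations (the radical axes):
179.2 x + 21.2 y = -1692.30
-129.6 x + 292.2 y = -6956.00
Solving the 2×2 system: x ≈ -6.3, y ≈ -26.6 km.
Check against SEIS_04 (with the unrounded x, y): √((x − 0.8)²+(y + 49.7)²) = 24.17 ≈ 24.16 km. ✓

-6.3 km east, -26.6 km north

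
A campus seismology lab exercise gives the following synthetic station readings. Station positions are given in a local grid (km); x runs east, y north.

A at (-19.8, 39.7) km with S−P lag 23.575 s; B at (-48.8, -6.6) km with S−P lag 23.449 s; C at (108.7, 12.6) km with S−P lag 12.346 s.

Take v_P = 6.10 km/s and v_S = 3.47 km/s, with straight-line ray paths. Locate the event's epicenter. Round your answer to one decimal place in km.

Distance from S−P lag: d = Δt · v_P v_S / (v_P − v_S) = Δt · (6.10·3.47)/(6.10−3.47) ≈ 8.0483·Δt.
So d_A = 189.74, d_B = 188.72, d_C = 99.36 km.
Circle about each station: (x + 19.8)² + (y − 39.7)² = 189.74²; (x + 48.8)² + (y + 6.6)² = 188.72²; (x − 108.7)² + (y − 12.6)² = 99.36².
Subtracting the A equation from the B and C equations removes the quadratic terms:
-58.0 x − 92.6 y = 842.90
257.0 x − 54.2 y = 36135.18
Solving the 2×2 system: x ≈ 122.5, y ≈ -85.8 km.

(122.5, -85.8)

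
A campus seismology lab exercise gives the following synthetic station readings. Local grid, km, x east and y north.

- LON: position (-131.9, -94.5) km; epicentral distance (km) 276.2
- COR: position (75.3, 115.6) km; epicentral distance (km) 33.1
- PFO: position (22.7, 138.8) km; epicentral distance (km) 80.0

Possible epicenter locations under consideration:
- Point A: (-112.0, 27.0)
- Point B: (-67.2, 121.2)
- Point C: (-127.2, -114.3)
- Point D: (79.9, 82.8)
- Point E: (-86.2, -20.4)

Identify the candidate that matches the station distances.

Point D

For each candidate, compare |candidate − station| to the reported distance:
Point A: residuals LON 153.1, COR 174.1, PFO 95.1 → max 174.1 km
Point B: residuals LON 51.0, COR 109.5, PFO 11.6 → max 109.5 km
Point C: residuals LON 255.8, COR 273.3, PFO 214.2 → max 273.3 km
Point D: residuals LON 0.0, COR 0.0, PFO 0.0 → max 0.0 km
Point E: residuals LON 189.1, COR 178.0, PFO 112.9 → max 189.1 km
Only Point D has all residuals ≈ 0.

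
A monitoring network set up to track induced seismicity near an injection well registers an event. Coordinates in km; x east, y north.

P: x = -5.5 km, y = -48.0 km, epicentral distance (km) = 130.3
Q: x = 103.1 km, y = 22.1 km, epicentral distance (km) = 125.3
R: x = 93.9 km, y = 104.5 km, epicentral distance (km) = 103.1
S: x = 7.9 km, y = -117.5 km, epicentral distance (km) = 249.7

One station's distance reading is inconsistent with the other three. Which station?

S

Solve using three stations at a time. Using P, Q, R (subtract circle equations pairwise → linear system) gives (x, y) ≈ (-6.8, 82.3).
Distances from that point to each station vs reported:
  P: calculated 130.3 vs reported 130.3 → residual 0.0 km
  Q: calculated 125.3 vs reported 125.3 → residual 0.0 km
  R: calculated 103.1 vs reported 103.1 → residual 0.0 km
  S: calculated 200.4 vs reported 249.7 → residual 49.3 km
P, Q, R are mutually consistent (residuals ≈ 0); S is off by 49.3 km.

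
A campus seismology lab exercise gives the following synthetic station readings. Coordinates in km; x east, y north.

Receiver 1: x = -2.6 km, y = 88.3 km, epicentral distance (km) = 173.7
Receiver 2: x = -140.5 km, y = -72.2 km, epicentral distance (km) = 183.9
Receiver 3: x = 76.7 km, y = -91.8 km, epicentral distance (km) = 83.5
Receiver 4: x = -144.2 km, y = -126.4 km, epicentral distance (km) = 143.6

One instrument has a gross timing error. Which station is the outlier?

Receiver 2

Solve using three stations at a time. Using Receiver 1, Receiver 3, Receiver 4 (subtract circle equations pairwise → linear system) gives (x, y) ≈ (-6.6, -85.4).
Distances from that point to each station vs reported:
  Receiver 1: calculated 173.7 vs reported 173.7 → residual 0.0 km
  Receiver 2: calculated 134.6 vs reported 183.9 → residual 49.3 km
  Receiver 3: calculated 83.5 vs reported 83.5 → residual 0.0 km
  Receiver 4: calculated 143.6 vs reported 143.6 → residual 0.0 km
Receiver 1, Receiver 3, Receiver 4 are mutually consistent (residuals ≈ 0); Receiver 2 is off by 49.3 km.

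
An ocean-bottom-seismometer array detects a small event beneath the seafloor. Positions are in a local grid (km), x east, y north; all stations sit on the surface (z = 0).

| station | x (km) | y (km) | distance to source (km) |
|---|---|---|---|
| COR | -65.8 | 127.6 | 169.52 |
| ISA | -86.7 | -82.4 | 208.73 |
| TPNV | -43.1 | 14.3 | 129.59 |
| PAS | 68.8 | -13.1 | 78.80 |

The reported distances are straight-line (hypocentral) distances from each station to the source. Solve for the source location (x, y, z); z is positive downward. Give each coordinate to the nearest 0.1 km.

x ≈ 70.6 km, y ≈ 43.3 km, depth ≈ 55.0 km

Each station gives a sphere (x−x_i)² + (y−y_i)² + z² = d_i² (stations at z=0).
Subtracting the COR sphere from ISA and TPNV: z² cancels, leaving linear equations in x and y:
-41.8 x − 420.0 y = -21135.93
45.4 x − 226.6 y = -6605.84
Solving: x ≈ 70.601, y ≈ 43.297 km (keep extra digits for the depth step; rounded: 70.6, 43.3).
Then from the COR sphere: z² = 169.52² − (x + 65.8)² − (y − 127.6)² with x = 70.601, y = 43.297, so z ≈ 54.998 ≈ 55.0 km.
Check against PAS (with the unrounded solution): distance 78.79 ≈ 78.80 km. ✓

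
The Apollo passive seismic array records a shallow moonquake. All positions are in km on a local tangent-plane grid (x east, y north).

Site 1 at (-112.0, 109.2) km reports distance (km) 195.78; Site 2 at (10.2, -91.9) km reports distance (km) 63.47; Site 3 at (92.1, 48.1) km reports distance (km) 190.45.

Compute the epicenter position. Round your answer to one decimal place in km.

x ≈ -51.5 km, y ≈ -77.0 km

Circle about each station: (x + 112.0)² + (y − 109.2)² = 195.78²; (x − 10.2)² + (y + 91.9)² = 63.47²; (x − 92.1)² + (y − 48.1)² = 190.45².
Subtracting pairs of circle equations eliminates x²+y² and gives linear equations (the radical axes):
244.4 x − 402.2 y = 18382.38
408.2 x − 122.2 y = -11614.01
Solving the 2×2 system: x ≈ -51.5, y ≈ -77.0 km.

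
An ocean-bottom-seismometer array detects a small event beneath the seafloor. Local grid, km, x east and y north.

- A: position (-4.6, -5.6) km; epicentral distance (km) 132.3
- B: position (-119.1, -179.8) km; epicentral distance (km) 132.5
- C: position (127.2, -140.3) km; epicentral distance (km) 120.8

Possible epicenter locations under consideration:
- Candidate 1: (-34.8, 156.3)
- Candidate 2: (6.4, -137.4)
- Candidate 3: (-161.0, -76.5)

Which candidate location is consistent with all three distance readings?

For each candidate, compare |candidate − station| to the reported distance:
Candidate 1: residuals A 32.4, B 214.0, C 217.2 → max 217.2 km
Candidate 2: residuals A 0.0, B 0.0, C 0.0 → max 0.0 km
Candidate 3: residuals A 39.4, B 21.0, C 174.4 → max 174.4 km
Only Candidate 2 has all residuals ≈ 0.

Candidate 2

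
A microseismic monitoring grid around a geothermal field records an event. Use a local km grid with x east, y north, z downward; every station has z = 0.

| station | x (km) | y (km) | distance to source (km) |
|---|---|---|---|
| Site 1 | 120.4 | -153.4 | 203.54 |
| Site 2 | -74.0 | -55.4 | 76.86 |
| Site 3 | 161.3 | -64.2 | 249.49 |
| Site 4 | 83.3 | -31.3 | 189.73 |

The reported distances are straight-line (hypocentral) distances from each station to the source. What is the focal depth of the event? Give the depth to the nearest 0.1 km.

Each station gives a sphere (x−x_i)² + (y−y_i)² + z² = d_i² (stations at z=0).
Subtracting the Site 1 sphere from Site 2 and Site 3: z² cancels, leaving linear equations in x and y:
-388.8 x + 196.0 y = 6038.51
81.8 x + 178.4 y = -28705.12
Solving: x ≈ -78.500, y ≈ -124.909 km (keep extra digits for the depth step; rounded: -78.5, -124.9).
Then from the Site 1 sphere: z² = 203.54² − (x − 120.4)² − (y + 153.4)² with x = -78.500, y = -124.909, so z ≈ 32.490 ≈ 32.5 km.
Check against Site 4 (with the unrounded solution): distance 189.73 ≈ 189.73 km. ✓

32.5 km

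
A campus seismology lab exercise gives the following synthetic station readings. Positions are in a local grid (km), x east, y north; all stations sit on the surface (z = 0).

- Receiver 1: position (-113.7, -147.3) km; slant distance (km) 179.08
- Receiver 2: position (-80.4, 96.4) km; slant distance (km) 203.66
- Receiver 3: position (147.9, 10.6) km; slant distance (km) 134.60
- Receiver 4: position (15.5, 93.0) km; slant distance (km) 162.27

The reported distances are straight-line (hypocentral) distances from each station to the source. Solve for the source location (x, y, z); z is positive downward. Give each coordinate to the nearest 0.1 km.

(40.9, -63.6, 34.1)

Each station gives a sphere (x−x_i)² + (y−y_i)² + z² = d_i² (stations at z=0).
Subtracting the Receiver 1 sphere from Receiver 2 and Receiver 3: z² cancels, leaving linear equations in x and y:
66.6 x + 487.4 y = -28275.61
523.2 x + 315.8 y = 1314.28
Solving: x ≈ 40.902, y ≈ -63.602 km (keep extra digits for the depth step; rounded: 40.9, -63.6).
Then from the Receiver 1 sphere: z² = 179.08² − (x + 113.7)² − (y + 147.3)² with x = 40.902, y = -63.602, so z ≈ 34.096 ≈ 34.1 km.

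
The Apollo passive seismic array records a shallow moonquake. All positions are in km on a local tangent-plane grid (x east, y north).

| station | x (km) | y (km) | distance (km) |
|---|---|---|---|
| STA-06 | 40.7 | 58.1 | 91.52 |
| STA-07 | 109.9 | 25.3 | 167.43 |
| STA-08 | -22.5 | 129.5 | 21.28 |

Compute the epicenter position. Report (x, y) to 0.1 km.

Circle about each station: (x − 40.7)² + (y − 58.1)² = 91.52²; (x − 109.9)² + (y − 25.3)² = 167.43²; (x + 22.5)² + (y − 129.5)² = 21.28².
Subtracting the STA-06 equation from the STA-07 and STA-08 equations removes the quadratic terms:
138.4 x − 65.6 y = -11970.89
-126.4 x + 142.8 y = 20167.47
Solving the 2×2 system: x ≈ -33.7, y ≈ 111.4 km.

-33.7 km east, 111.4 km north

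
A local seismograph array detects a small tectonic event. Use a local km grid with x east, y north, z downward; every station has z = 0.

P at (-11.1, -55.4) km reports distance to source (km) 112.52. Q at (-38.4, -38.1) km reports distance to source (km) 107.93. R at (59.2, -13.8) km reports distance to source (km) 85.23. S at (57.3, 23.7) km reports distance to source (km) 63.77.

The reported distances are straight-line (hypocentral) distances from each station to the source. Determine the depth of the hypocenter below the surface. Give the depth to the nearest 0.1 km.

z ≈ 42.6 km

Each station gives a sphere (x−x_i)² + (y−y_i)² + z² = d_i² (stations at z=0).
Subtracting the P sphere from Q and R: z² cancels, leaving linear equations in x and y:
-54.6 x + 34.6 y = 745.67
140.6 x + 83.2 y = 5899.31
Solving: x ≈ 15.103, y ≈ 45.383 km (keep extra digits for the depth step; rounded: 15.1, 45.4).
Then from the P sphere: z² = 112.52² − (x + 11.1)² − (y + 55.4)² with x = 15.103, y = 45.383, so z ≈ 42.626 ≈ 42.6 km.
Check against S (with the unrounded solution): distance 63.78 ≈ 63.77 km. ✓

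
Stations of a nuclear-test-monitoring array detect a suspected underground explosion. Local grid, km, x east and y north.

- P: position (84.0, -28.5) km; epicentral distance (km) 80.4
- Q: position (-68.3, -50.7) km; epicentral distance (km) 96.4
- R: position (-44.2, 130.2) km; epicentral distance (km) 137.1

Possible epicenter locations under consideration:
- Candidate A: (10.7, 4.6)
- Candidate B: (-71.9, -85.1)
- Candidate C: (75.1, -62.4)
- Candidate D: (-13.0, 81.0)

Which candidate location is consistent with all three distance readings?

Candidate A

For each candidate, compare |candidate − station| to the reported distance:
Candidate A: residuals P 0.0, Q 0.0, R 0.0 → max 0.0 km
Candidate B: residuals P 85.5, Q 61.8, R 80.0 → max 85.5 km
Candidate C: residuals P 45.4, Q 47.5, R 89.5 → max 89.5 km
Candidate D: residuals P 65.9, Q 46.4, R 78.8 → max 78.8 km
Only Candidate A has all residuals ≈ 0.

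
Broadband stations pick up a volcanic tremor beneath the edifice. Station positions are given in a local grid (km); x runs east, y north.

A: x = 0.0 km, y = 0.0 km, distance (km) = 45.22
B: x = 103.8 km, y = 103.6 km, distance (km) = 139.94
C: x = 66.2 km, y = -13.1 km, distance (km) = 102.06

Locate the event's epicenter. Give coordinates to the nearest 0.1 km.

x ≈ -20.9 km, y ≈ 40.1 km

Circle about each station: x² + y² = 45.22²; (x − 103.8)² + (y − 103.6)² = 139.94²; (x − 66.2)² + (y + 13.1)² = 102.06².
Subtracting pairs of circle equations eliminates x²+y² and gives linear equations (the radical axes):
207.6 x + 207.2 y = 3969.04
132.4 x − 26.2 y = -3817.35
Solving the 2×2 system: x ≈ -20.9, y ≈ 40.1 km.
Check against A (with the unrounded x, y): √(x²+y²) = 45.21 ≈ 45.22 km. ✓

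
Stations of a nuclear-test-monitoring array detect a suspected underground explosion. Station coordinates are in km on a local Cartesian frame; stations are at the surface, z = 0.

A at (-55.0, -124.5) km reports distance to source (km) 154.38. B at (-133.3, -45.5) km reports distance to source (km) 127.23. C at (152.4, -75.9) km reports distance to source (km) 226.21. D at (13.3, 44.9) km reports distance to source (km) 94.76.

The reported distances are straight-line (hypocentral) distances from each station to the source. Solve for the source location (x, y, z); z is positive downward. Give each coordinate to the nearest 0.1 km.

x ≈ -43.8 km, y ≈ 13.3 km, depth ≈ 68.7 km

Each station gives a sphere (x−x_i)² + (y−y_i)² + z² = d_i² (stations at z=0).
Subtracting the A sphere from B and C: z² cancels, leaving linear equations in x and y:
-156.6 x + 158.0 y = 8959.60
414.8 x + 97.2 y = -16876.46
Solving: x ≈ -43.801, y ≈ 13.294 km (keep extra digits for the depth step; rounded: -43.8, 13.3).
Then from the A sphere: z² = 154.38² − (x + 55.0)² − (y + 124.5)² with x = -43.801, y = 13.294, so z ≈ 68.706 ≈ 68.7 km.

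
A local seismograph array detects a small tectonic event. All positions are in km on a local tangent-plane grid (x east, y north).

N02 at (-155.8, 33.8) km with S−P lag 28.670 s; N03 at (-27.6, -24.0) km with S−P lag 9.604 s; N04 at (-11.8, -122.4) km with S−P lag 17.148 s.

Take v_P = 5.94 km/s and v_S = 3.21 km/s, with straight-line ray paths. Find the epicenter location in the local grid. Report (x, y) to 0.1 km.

Distance from S−P lag: d = Δt · v_P v_S / (v_P − v_S) = Δt · (5.94·3.21)/(5.94−3.21) ≈ 6.9844·Δt.
So d_N02 = 200.24, d_N03 = 67.08, d_N04 = 119.77 km.
Circle about each station: (x + 155.8)² + (y − 33.8)² = 200.24²; (x + 27.6)² + (y + 24.0)² = 67.08²; (x + 11.8)² + (y + 122.4)² = 119.77².
Subtracting the N02 equation from the N03 and N04 equations removes the quadratic terms:
256.4 x − 115.6 y = 11518.01
288.0 x − 312.4 y = 15456.12
Solving the 2×2 system: x ≈ 38.7, y ≈ -13.8 km.
Check against N02 (with the unrounded x, y): √((x + 155.8)²+(y − 33.8)²) = 200.24 ≈ 200.24 km. ✓

(38.7, -13.8)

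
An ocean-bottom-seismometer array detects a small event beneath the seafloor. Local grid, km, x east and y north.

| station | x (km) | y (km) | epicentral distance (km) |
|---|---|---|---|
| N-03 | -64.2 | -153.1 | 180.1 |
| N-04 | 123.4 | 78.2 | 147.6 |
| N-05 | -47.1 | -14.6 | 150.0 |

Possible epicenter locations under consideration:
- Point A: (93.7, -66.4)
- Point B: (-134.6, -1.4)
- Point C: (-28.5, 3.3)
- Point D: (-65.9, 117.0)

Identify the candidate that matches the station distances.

For each candidate, compare |candidate − station| to the reported distance:
Point A: residuals N-03 0.0, N-04 0.0, N-05 0.0 → max 0.0 km
Point B: residuals N-03 12.9, N-04 122.4, N-05 61.5 → max 122.4 km
Point C: residuals N-03 19.7, N-04 21.8, N-05 124.2 → max 124.2 km
Point D: residuals N-03 90.0, N-04 45.6, N-05 17.1 → max 90.0 km
Only Point A has all residuals ≈ 0.

Point A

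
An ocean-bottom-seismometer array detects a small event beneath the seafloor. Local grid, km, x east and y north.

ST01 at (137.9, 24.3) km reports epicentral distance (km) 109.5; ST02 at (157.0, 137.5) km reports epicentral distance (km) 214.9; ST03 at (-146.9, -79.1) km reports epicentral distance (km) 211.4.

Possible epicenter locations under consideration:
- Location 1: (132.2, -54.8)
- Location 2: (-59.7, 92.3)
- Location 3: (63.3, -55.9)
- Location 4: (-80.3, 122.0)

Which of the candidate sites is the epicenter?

For each candidate, compare |candidate − station| to the reported distance:
Location 1: residuals ST01 30.2, ST02 21.0, ST03 68.8 → max 68.8 km
Location 2: residuals ST01 99.5, ST02 6.5, ST03 19.1 → max 99.5 km
Location 3: residuals ST01 0.0, ST02 0.0, ST03 0.1 → max 0.1 km
Location 4: residuals ST01 129.6, ST02 22.9, ST03 0.4 → max 129.6 km
Only Location 3 has all residuals ≈ 0.

Location 3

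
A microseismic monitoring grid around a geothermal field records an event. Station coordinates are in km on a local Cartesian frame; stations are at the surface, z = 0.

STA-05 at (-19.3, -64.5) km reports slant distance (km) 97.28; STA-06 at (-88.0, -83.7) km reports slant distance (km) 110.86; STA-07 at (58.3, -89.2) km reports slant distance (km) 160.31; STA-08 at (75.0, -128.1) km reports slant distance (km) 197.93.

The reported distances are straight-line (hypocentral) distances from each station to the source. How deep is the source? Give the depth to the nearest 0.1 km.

Each station gives a sphere (x−x_i)² + (y−y_i)² + z² = d_i² (stations at z=0).
Subtracting the STA-05 sphere from STA-06 and STA-07: z² cancels, leaving linear equations in x and y:
-137.4 x − 38.4 y = 7390.41
155.2 x − 49.4 y = -9413.11
Solving: x ≈ -56.997, y ≈ 11.482 km (keep extra digits for the depth step; rounded: -57.0, 11.5).
Then from the STA-05 sphere: z² = 97.28² − (x + 19.3)² − (y + 64.5)² with x = -56.997, y = 11.482, so z ≈ 47.635 ≈ 47.6 km.

47.6 km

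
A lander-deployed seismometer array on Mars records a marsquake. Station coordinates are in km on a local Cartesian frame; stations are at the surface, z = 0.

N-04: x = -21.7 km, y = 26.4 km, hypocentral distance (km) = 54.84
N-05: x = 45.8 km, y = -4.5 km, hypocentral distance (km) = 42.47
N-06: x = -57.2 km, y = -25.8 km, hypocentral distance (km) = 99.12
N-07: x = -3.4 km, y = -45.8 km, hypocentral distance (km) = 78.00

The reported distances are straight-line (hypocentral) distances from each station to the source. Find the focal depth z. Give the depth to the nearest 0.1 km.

Each station gives a sphere (x−x_i)² + (y−y_i)² + z² = d_i² (stations at z=0).
Subtracting the N-04 sphere from N-05 and N-06: z² cancels, leaving linear equations in x and y:
135.0 x − 61.8 y = 2153.76
-71.0 x − 104.4 y = -4047.72
Solving: x ≈ 25.701, y ≈ 21.293 km (keep extra digits for the depth step; rounded: 25.7, 21.3).
Then from the N-04 sphere: z² = 54.84² − (x + 21.7)² − (y − 26.4)² with x = 25.701, y = 21.293, so z ≈ 27.101 ≈ 27.1 km.

depth ≈ 27.1 km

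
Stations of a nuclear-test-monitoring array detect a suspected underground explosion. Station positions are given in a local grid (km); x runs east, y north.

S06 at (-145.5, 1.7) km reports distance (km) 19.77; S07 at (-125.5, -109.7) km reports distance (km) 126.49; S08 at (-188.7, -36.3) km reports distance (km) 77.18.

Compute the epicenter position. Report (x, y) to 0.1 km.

x ≈ -132.5 km, y ≈ 16.6 km

Circle about each station: (x + 145.5)² + (y − 1.7)² = 19.77²; (x + 125.5)² + (y + 109.7)² = 126.49²; (x + 188.7)² + (y + 36.3)² = 77.18².
Subtracting the S06 equation from the S07 and S08 equations removes the quadratic terms:
40.0 x − 222.8 y = -8997.67
-86.4 x − 76.0 y = 10186.34
Solving the 2×2 system: x ≈ -132.5, y ≈ 16.6 km.
Check against S06 (with the unrounded x, y): √((x + 145.5)²+(y − 1.7)²) = 19.77 ≈ 19.77 km. ✓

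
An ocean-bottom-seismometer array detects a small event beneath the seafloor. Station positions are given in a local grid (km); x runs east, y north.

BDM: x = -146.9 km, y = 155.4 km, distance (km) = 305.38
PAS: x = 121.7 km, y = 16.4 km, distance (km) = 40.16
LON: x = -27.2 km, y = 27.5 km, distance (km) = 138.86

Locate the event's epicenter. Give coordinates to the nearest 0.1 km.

(103.5, -19.4)

Circle about each station: (x + 146.9)² + (y − 155.4)² = 305.38²; (x − 121.7)² + (y − 16.4)² = 40.16²; (x + 27.2)² + (y − 27.5)² = 138.86².
Subtracting pairs of circle equations eliminates x²+y² and gives linear equations (the radical axes):
537.2 x − 278.0 y = 60995.20
239.4 x − 255.8 y = 29742.16
Solving the 2×2 system: x ≈ 103.5, y ≈ -19.4 km.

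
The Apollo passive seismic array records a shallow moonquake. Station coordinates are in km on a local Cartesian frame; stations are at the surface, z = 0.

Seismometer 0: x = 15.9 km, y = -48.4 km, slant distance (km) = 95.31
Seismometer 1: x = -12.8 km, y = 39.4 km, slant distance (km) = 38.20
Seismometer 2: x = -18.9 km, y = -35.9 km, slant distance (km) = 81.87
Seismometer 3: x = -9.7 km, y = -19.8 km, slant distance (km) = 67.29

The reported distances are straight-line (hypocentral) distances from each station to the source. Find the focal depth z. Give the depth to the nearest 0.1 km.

z ≈ 37.7 km

Each station gives a sphere (x−x_i)² + (y−y_i)² + z² = d_i² (stations at z=0).
Subtracting the Seismometer 0 sphere from Seismometer 1 and Seismometer 2: z² cancels, leaving linear equations in x and y:
-57.4 x + 175.6 y = 6745.59
-69.6 x + 25.0 y = 1431.95
Solving: x ≈ -7.677, y ≈ 35.905 km (keep extra digits for the depth step; rounded: -7.7, 35.9).
Then from the Seismometer 0 sphere: z² = 95.31² − (x − 15.9)² − (y + 48.4)² with x = -7.677, y = 35.905, so z ≈ 37.693 ≈ 37.7 km.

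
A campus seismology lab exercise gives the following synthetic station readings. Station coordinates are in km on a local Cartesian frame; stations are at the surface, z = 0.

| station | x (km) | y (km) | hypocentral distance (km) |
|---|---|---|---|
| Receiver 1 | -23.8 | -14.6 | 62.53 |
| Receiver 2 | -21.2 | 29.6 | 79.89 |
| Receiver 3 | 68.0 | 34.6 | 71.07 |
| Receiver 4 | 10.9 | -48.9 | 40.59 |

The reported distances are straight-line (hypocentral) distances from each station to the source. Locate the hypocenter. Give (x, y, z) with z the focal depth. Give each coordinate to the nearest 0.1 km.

(34.0, -23.8, 22.0)

Each station gives a sphere (x−x_i)² + (y−y_i)² + z² = d_i² (stations at z=0).
Subtracting the Receiver 1 sphere from Receiver 2 and Receiver 3: z² cancels, leaving linear equations in x and y:
5.2 x + 88.4 y = -1926.41
183.6 x + 98.4 y = 3900.62
Solving: x ≈ 33.996, y ≈ -23.792 km (keep extra digits for the depth step; rounded: 34.0, -23.8).
Then from the Receiver 1 sphere: z² = 62.53² − (x + 23.8)² − (y + 14.6)² with x = 33.996, y = -23.792, so z ≈ 22.026 ≈ 22.0 km.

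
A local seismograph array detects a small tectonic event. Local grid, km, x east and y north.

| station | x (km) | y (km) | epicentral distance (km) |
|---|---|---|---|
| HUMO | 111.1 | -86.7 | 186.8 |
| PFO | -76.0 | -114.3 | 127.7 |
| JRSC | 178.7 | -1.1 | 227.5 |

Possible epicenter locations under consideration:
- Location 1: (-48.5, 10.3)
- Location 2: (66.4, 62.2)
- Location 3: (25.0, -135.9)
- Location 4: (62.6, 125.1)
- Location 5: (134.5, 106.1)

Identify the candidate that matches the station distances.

For each candidate, compare |candidate − station| to the reported distance:
Location 1: residuals HUMO 0.0, PFO 0.1, JRSC 0.0 → max 0.1 km
Location 2: residuals HUMO 31.3, PFO 99.1, JRSC 98.6 → max 99.1 km
Location 3: residuals HUMO 87.6, PFO 24.4, JRSC 23.1 → max 87.6 km
Location 4: residuals HUMO 30.5, PFO 148.9, JRSC 56.0 → max 148.9 km
Location 5: residuals HUMO 7.4, PFO 177.1, JRSC 111.5 → max 177.1 km
Only Location 1 has all residuals ≈ 0.

Location 1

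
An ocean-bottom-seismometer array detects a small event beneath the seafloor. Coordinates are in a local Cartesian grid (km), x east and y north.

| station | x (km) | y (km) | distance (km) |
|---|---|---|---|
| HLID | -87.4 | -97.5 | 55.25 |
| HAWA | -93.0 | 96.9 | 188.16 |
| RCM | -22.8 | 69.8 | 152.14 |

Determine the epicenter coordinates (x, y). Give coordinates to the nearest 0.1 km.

Circle about each station: (x + 87.4)² + (y + 97.5)² = 55.25²; (x + 93.0)² + (y − 96.9)² = 188.16²; (x + 22.8)² + (y − 69.8)² = 152.14².
Subtracting the HLID equation from the HAWA and RCM equations removes the quadratic terms:
-11.2 x + 388.8 y = -31458.02
129.2 x + 334.6 y = -31847.15
Solving the 2×2 system: x ≈ -34.4, y ≈ -81.9 km.
Check against HLID (with the unrounded x, y): √((x + 87.4)²+(y + 97.5)²) = 55.26 ≈ 55.25 km. ✓

x ≈ -34.4 km, y ≈ -81.9 km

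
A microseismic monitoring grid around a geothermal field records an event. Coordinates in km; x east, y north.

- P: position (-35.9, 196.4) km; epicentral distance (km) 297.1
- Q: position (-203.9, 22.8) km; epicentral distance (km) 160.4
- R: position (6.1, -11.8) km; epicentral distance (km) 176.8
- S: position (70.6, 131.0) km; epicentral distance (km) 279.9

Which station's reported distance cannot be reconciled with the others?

Solve using three stations at a time. Using P, Q, S (subtract circle equations pairwise → linear system) gives (x, y) ≈ (-94.8, -94.8).
Distances from that point to each station vs reported:
  P: calculated 297.1 vs reported 297.1 → residual 0.0 km
  Q: calculated 160.4 vs reported 160.4 → residual 0.0 km
  R: calculated 130.7 vs reported 176.8 → residual 46.1 km
  S: calculated 279.9 vs reported 279.9 → residual 0.0 km
P, Q, S are mutually consistent (residuals ≈ 0); R is off by 46.1 km.

R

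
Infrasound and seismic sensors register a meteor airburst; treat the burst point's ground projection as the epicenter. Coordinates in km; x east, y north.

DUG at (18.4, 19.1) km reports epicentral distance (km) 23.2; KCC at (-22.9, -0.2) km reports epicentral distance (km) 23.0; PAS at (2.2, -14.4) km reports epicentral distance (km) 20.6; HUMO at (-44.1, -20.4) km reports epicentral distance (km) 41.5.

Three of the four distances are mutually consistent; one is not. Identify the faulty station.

Solve using three stations at a time. Using DUG, KCC, PAS (subtract circle equations pairwise → linear system) gives (x, y) ≈ (-0.7, 6.0).
Distances from that point to each station vs reported:
  DUG: calculated 23.2 vs reported 23.2 → residual 0.0 km
  KCC: calculated 23.0 vs reported 23.0 → residual 0.0 km
  PAS: calculated 20.6 vs reported 20.6 → residual 0.0 km
  HUMO: calculated 50.8 vs reported 41.5 → residual 9.3 km
DUG, KCC, PAS are mutually consistent (residuals ≈ 0); HUMO is off by 9.3 km.

HUMO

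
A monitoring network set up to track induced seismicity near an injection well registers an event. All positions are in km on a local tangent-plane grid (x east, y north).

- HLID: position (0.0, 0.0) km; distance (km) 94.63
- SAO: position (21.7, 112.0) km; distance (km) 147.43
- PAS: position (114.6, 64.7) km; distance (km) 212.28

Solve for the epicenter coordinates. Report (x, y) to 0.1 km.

Circle about each station: x² + y² = 94.63²; (x − 21.7)² + (y − 112.0)² = 147.43²; (x − 114.6)² + (y − 64.7)² = 212.28².
Subtracting pairs of circle equations eliminates x²+y² and gives linear equations (the radical axes):
43.4 x + 224.0 y = 234.12
229.2 x + 129.4 y = -18788.71
Solving the 2×2 system: x ≈ -92.7, y ≈ 19.0 km.

(-92.7, 19.0)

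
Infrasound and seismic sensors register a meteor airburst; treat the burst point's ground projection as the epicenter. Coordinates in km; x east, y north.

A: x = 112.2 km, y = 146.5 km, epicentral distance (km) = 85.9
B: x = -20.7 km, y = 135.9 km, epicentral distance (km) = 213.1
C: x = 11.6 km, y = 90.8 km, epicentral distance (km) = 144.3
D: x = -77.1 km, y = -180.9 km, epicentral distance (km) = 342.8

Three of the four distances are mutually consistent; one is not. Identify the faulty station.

Solve using three stations at a time. Using A, C, D (subtract circle equations pairwise → linear system) gives (x, y) ≈ (154.7, 71.7).
Distances from that point to each station vs reported:
  A: calculated 86.1 vs reported 85.9 → residual 0.2 km
  B: calculated 186.8 vs reported 213.1 → residual 26.3 km
  C: calculated 144.4 vs reported 144.3 → residual 0.1 km
  D: calculated 342.8 vs reported 342.8 → residual 0.0 km
A, C, D are mutually consistent (residuals ≈ 0); B is off by 26.3 km.

B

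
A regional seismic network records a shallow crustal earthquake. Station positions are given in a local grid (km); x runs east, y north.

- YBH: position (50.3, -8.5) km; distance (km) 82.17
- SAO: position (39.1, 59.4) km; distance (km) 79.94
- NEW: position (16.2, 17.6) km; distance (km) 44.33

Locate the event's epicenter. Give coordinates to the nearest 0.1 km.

Circle about each station: (x − 50.3)² + (y + 8.5)² = 82.17²; (x − 39.1)² + (y − 59.4)² = 79.94²; (x − 16.2)² + (y − 17.6)² = 44.33².
Subtracting pairs of circle equations eliminates x²+y² and gives linear equations (the radical axes):
-22.4 x + 135.8 y = 2816.34
-68.2 x + 52.2 y = 2756.62
Solving the 2×2 system: x ≈ -28.1, y ≈ 16.1 km.

(-28.1, 16.1)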